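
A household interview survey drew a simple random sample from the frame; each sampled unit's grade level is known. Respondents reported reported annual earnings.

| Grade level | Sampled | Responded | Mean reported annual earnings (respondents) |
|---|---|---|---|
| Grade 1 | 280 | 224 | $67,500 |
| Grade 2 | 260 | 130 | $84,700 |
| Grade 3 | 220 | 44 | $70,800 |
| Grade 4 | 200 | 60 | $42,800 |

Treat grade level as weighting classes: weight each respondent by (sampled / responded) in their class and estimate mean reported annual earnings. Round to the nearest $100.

$67,800

Response rates by class: Grade 1 224/280 = 80%, Grade 2 130/260 = 50%, Grade 3 44/220 = 20%, Grade 4 60/200 = 30%.
Each respondent's weight = sampled/responded in their class; summing within a class gives n_sampled, so:
  Grade 1: 280 × 67,500 = 18,900,000
  Grade 2: 260 × 84,700 = 22,022,000
  Grade 3: 220 × 70,800 = 15,576,000
  Grade 4: 200 × 42,800 = 8,560,000
Adjusted estimate = 65,058,000 / 960 = 67768.8 → $67,800.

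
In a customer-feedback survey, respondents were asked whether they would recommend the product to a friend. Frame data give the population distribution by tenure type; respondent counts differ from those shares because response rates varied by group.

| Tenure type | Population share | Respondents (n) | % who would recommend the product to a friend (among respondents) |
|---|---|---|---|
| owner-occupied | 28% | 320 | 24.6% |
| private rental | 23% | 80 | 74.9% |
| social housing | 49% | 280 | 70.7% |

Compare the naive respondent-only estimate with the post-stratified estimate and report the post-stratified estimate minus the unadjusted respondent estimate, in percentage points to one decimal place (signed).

+9.3 percentage points

Unadjusted (pooled respondent) estimate weights by respondent counts:
  (320/680)×24.6 + (80/680)×74.9 + (280/680)×70.7 = 49.5%
Post-stratified estimate weights by population shares:
  0.28×24.6 + 0.23×74.9 + 0.49×70.7 = 58.758%
Difference = 58.758 − 49.5 = 9.258 pp.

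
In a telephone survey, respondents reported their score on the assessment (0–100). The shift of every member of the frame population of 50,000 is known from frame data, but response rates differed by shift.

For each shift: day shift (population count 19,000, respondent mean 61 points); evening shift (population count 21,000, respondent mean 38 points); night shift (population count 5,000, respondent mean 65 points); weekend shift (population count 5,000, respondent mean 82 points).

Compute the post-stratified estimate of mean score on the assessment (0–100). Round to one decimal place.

Reweight to the known shift distribution:
  day shift: (19,000/50,000) × 61 = 23.18
  evening shift: (21,000/50,000) × 38 = 15.96
  night shift: (5,000/50,000) × 65 = 6.5
  weekend shift: (5,000/50,000) × 82 = 8.2
Post-stratified estimate = 53.84 → 53.8.

53.8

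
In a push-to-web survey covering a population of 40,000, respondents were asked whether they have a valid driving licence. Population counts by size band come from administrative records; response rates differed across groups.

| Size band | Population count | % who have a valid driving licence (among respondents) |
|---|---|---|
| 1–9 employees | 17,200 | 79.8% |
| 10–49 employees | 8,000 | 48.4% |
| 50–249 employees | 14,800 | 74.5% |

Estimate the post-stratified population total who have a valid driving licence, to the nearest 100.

Apply each group's respondent rate to its population count:
  1–9 employees: 17,200 × 79.8% = 13725.6
  10–49 employees: 8,000 × 48.4% = 3872
  50–249 employees: 14,800 × 74.5% = 11,026
Estimated total = 28623.6 → 28,600.

28,600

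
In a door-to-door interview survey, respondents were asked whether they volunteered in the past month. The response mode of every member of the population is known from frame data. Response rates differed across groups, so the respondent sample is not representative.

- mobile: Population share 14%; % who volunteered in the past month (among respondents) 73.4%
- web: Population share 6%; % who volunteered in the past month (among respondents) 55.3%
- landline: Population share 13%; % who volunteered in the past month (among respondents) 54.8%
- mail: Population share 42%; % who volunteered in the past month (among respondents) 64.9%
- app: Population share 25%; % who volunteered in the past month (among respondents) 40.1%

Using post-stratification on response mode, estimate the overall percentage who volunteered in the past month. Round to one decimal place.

Post-stratification weights by population share, not respondent share:
  mobile: 0.14 × 73.4 = 10.276
  web: 0.06 × 55.3 = 3.318
  landline: 0.13 × 54.8 = 7.124
  mail: 0.42 × 64.9 = 27.258
  app: 0.25 × 40.1 = 10.025
Post-stratified estimate = 58.001 → 58.0%.

58.0%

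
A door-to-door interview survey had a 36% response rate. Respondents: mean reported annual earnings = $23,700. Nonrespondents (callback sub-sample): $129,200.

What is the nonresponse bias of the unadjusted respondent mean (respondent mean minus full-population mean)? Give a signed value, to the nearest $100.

-$67,500

Nonresponse fraction = 1 − 0.36 = 0.64.
Bias = (nonresponse fraction) × (respondent mean − nonrespondent mean)
     = 0.64 × (23,700 − 129,200) = 0.64 × -105,500 = -67,520.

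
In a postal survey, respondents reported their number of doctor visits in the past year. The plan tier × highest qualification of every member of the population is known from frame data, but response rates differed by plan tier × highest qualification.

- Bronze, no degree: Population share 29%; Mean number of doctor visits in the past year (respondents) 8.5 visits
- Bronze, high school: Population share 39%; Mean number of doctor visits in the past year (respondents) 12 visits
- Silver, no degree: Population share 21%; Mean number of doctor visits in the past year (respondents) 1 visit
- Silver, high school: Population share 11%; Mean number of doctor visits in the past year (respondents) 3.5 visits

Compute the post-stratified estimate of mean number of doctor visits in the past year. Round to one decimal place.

7.7

Post-stratification weights by population share, not respondent share:
  Bronze, no degree: 0.29 × 8.5 = 2.465
  Bronze, high school: 0.39 × 12 = 4.68
  Silver, no degree: 0.21 × 1 = 0.21
  Silver, high school: 0.11 × 3.5 = 0.385
Post-stratified estimate = 7.74 → 7.7.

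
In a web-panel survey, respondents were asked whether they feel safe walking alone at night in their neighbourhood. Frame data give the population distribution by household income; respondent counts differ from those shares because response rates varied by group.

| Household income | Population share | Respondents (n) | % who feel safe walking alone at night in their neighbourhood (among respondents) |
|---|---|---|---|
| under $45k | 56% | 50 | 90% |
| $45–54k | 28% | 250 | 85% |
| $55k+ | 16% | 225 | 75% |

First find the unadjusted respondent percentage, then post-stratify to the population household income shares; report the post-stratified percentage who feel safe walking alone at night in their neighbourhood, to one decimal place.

86.2%

Unadjusted (pooled respondent) estimate weights by respondent counts:
  (50/525)×90 + (250/525)×85 + (225/525)×75 = 81.1905%
Post-stratified estimate weights by population shares:
  0.56×90 + 0.28×85 + 0.16×75 = 86.2%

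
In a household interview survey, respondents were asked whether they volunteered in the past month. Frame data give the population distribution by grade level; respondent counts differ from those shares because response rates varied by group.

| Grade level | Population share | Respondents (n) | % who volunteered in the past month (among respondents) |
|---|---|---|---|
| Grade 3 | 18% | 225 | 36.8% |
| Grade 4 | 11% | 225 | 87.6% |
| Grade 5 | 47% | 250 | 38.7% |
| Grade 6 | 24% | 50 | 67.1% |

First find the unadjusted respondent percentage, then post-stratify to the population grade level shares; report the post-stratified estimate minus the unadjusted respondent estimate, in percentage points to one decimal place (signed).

Without adjustment, the pooled respondent share is:
  (225/750)×36.8 + (225/750)×87.6 + (250/750)×38.7 + (50/750)×67.1 = 54.6933%
Reweighting by population grade level shares:
  0.18×36.8 + 0.11×87.6 + 0.47×38.7 + 0.24×67.1 = 50.553%
Difference = 50.553 − 54.6933 = -4.1403 pp.

-4.1 percentage points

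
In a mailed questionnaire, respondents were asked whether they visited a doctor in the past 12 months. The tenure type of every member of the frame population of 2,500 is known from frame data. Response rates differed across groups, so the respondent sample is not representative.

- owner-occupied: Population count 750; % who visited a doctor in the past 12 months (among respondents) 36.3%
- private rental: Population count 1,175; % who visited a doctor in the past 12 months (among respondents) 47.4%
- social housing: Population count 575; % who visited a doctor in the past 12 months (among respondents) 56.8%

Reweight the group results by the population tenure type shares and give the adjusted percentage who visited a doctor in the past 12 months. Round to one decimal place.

46.2%

Post-stratification weights by population share, not respondent share:
  owner-occupied: (750/2,500) × 36.3 = 10.89
  private rental: (1,175/2,500) × 47.4 = 22.278
  social housing: (575/2,500) × 56.8 = 13.064
Post-stratified estimate = 46.232 → 46.2%.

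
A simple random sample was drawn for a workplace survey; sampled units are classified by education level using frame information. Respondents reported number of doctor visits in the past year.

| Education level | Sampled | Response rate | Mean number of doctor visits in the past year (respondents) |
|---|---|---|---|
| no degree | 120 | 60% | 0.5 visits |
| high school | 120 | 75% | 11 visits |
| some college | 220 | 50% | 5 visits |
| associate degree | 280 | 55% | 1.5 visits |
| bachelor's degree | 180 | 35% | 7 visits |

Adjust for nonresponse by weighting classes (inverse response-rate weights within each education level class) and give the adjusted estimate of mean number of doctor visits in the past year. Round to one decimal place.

Weighting each respondent by the inverse class response rate inflates each class back to its sampled size, so the class weight is n_sampled:
  no degree: 120 × 0.5 = 60
  high school: 120 × 11 = 1320
  some college: 220 × 5 = 1100
  associate degree: 280 × 1.5 = 420
  bachelor's degree: 180 × 7 = 1260
Adjusted estimate = 4160 / 920 = 4.52174 → 4.5.

4.5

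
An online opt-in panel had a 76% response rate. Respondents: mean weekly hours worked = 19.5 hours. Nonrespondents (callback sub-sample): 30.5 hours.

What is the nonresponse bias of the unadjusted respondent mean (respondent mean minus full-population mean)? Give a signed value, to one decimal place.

Nonresponse fraction = 1 − 0.76 = 0.24.
Bias = (nonresponse fraction) × (respondent mean − nonrespondent mean)
     = 0.24 × (19.5 − 30.5) = 0.24 × -11 = -2.64.

-2.6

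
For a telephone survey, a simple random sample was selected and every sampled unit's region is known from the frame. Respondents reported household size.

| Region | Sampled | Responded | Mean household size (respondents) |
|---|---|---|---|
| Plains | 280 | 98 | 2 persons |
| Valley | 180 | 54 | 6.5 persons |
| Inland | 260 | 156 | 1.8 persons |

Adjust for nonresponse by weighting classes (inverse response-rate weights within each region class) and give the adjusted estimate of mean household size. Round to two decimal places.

3.05

Class response rates: Plains 98/280 = 35%, Valley 54/180 = 30%, Inland 156/260 = 60%.
Inverse-response-rate weighting restores each class to its sampled count, so class totals weight by n_sampled:
  Plains: 280 × 2 = 560
  Valley: 180 × 6.5 = 1170
  Inland: 260 × 1.8 = 468
Adjusted estimate = 2198 / 720 = 3.05278 → 3.05.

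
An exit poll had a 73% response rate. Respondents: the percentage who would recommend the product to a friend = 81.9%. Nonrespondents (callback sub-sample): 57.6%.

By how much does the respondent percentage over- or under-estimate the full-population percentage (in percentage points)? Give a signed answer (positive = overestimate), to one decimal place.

Nonresponse fraction = 1 − 0.73 = 0.27.
Bias = (nonresponse fraction) × (respondent percentage − nonrespondent percentage)
     = 0.27 × (81.9 − 57.6) = 0.27 × 24.3 = 6.561.

+6.6 percentage points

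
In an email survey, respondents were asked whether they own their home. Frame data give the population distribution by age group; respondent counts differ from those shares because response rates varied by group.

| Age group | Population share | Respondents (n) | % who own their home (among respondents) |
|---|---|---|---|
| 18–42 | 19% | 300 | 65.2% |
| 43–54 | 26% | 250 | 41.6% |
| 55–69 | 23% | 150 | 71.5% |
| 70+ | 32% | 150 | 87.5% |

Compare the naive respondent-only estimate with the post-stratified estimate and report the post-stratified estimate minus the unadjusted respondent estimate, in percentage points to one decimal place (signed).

+4.3 percentage points

Without adjustment, the pooled respondent share is:
  (300/850)×65.2 + (250/850)×41.6 + (150/850)×71.5 + (150/850)×87.5 = 63.3059%
Post-stratifying to population shares instead:
  0.19×65.2 + 0.26×41.6 + 0.23×71.5 + 0.32×87.5 = 67.649%
Difference = 67.649 − 63.3059 = 4.3431 pp.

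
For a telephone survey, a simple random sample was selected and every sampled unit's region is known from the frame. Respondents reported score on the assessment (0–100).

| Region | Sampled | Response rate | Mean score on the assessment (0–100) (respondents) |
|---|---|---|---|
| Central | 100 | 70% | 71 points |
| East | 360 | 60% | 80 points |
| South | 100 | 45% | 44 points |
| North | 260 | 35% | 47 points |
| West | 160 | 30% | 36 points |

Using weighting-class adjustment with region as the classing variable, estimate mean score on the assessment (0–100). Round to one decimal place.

59.5

Weighting each respondent by the inverse class response rate inflates each class back to its sampled size, so the class weight is n_sampled:
  Central: 100 × 71 = 7100
  East: 360 × 80 = 28,800
  South: 100 × 44 = 4400
  North: 260 × 47 = 12,220
  West: 160 × 36 = 5760
Adjusted estimate = 58,280 / 980 = 59.4694 → 59.5.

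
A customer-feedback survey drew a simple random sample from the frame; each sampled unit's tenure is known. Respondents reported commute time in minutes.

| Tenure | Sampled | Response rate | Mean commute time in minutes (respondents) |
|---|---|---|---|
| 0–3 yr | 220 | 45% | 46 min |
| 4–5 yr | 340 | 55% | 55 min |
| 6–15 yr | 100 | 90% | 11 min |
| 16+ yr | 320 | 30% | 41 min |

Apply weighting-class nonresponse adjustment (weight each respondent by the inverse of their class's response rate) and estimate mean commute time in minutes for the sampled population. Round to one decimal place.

43.9

Weighting each respondent by the inverse class response rate inflates each class back to its sampled size, so the class weight is n_sampled:
  0–3 yr: 220 × 46 = 10,120
  4–5 yr: 340 × 55 = 18,700
  6–15 yr: 100 × 11 = 1100
  16+ yr: 320 × 41 = 13,120
Adjusted estimate = 43,040 / 980 = 43.9184 → 43.9.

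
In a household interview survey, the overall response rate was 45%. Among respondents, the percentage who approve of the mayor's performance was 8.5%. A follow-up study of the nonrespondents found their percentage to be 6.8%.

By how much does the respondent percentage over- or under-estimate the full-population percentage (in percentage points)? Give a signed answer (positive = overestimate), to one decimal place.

+0.9 percentage points

Nonresponse fraction = 1 − 0.45 = 0.55.
Bias = (nonresponse fraction) × (respondent percentage − nonrespondent percentage)
     = 0.55 × (8.5 − 6.8) = 0.55 × 1.7 = 0.935.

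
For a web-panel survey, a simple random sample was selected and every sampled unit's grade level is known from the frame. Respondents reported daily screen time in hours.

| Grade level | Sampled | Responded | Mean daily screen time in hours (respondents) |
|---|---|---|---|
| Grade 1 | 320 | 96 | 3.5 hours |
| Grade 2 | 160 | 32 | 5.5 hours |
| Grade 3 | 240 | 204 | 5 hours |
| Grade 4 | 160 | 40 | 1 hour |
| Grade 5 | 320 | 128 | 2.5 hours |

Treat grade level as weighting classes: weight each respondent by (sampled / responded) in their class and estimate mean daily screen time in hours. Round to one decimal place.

Class response rates: Grade 1 96/320 = 30%, Grade 2 32/160 = 20%, Grade 3 204/240 = 85%, Grade 4 40/160 = 25%, Grade 5 128/320 = 40%.
Each respondent's weight = sampled/responded in their class; summing within a class gives n_sampled, so:
  Grade 1: 320 × 3.5 = 1120
  Grade 2: 160 × 5.5 = 880
  Grade 3: 240 × 5 = 1200
  Grade 4: 160 × 1 = 160
  Grade 5: 320 × 2.5 = 800
Adjusted estimate = 4160 / 1,200 = 3.46667 → 3.5.

3.5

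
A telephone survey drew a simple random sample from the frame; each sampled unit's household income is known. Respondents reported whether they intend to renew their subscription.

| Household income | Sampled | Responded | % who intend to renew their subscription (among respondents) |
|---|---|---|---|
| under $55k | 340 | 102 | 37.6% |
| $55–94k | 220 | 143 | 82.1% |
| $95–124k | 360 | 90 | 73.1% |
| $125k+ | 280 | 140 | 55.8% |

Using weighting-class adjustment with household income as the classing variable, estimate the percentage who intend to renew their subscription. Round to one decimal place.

60.7%

Response rates by class: under $55k 102/340 = 30%, $55–94k 143/220 = 65%, $95–124k 90/360 = 25%, $125k+ 140/280 = 50%.
Inverse-response-rate weighting restores each class to its sampled count, so class totals weight by n_sampled:
  under $55k: 340 × 37.6 = 12,784
  $55–94k: 220 × 82.1 = 18,062
  $95–124k: 360 × 73.1 = 26316
  $125k+: 280 × 55.8 = 15,624
Adjusted estimate = 72,786 / 1,200 = 60.655 → 60.7%.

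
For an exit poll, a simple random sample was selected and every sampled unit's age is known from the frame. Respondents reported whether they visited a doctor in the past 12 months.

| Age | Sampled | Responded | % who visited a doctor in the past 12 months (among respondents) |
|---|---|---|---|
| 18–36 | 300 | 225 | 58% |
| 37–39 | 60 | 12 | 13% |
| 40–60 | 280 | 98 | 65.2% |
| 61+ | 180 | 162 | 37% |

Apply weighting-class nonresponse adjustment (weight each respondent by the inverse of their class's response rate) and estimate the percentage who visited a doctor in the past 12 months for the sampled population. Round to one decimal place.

52.6%

Response rates by class: 18–36 225/300 = 75%, 37–39 12/60 = 20%, 40–60 98/280 = 35%, 61+ 162/180 = 90%.
Weighting each respondent by the inverse class response rate inflates each class back to its sampled size, so the class weight is n_sampled:
  18–36: 300 × 58 = 17,400
  37–39: 60 × 13 = 780
  40–60: 280 × 65.2 = 18,256
  61+: 180 × 37 = 6660
Adjusted estimate = 43,096 / 820 = 52.5561 → 52.6%.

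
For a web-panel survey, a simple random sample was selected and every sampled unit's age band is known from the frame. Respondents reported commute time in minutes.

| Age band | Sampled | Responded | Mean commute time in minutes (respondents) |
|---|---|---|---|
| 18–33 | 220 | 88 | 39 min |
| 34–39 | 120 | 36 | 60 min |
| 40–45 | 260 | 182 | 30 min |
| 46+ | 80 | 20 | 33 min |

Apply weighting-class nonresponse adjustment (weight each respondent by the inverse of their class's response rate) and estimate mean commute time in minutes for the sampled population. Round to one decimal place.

38.6

Class response rates: 18–33 88/220 = 40%, 34–39 36/120 = 30%, 40–45 182/260 = 70%, 46+ 20/80 = 25%.
With weight = n_sampled/n_responded per class, the weighted class total is n_sampled:
  18–33: 220 × 39 = 8580
  34–39: 120 × 60 = 7200
  40–45: 260 × 30 = 7800
  46+: 80 × 33 = 2640
Adjusted estimate = 26,220 / 680 = 38.5588 → 38.6.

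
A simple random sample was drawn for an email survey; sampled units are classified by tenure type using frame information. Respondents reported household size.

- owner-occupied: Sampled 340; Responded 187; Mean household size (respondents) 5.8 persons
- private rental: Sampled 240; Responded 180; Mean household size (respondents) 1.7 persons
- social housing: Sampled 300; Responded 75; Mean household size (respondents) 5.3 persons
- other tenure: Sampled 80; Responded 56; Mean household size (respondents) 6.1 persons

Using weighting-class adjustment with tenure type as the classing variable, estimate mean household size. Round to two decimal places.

4.64

Class response rates: owner-occupied 187/340 = 55%, private rental 180/240 = 75%, social housing 75/300 = 25%, other tenure 56/80 = 70%.
Inverse-response-rate weighting restores each class to its sampled count, so class totals weight by n_sampled:
  owner-occupied: 340 × 5.8 = 1972
  private rental: 240 × 1.7 = 408
  social housing: 300 × 5.3 = 1590
  other tenure: 80 × 6.1 = 488
Adjusted estimate = 4458 / 960 = 4.64375 → 4.64.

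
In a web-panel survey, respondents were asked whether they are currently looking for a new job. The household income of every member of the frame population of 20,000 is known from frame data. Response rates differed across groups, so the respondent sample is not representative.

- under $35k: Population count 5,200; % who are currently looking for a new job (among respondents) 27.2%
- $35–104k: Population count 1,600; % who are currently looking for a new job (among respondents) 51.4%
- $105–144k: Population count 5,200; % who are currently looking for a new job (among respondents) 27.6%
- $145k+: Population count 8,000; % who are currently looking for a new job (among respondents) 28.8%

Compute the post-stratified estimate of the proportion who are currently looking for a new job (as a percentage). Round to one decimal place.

Reweight to the known household income distribution:
  under $35k: (5,200/20,000) × 27.2 = 7.072
  $35–104k: (1,600/20,000) × 51.4 = 4.112
  $105–144k: (5,200/20,000) × 27.6 = 7.176
  $145k+: (8,000/20,000) × 28.8 = 11.52
Post-stratified estimate = 29.88 → 29.9%.

29.9%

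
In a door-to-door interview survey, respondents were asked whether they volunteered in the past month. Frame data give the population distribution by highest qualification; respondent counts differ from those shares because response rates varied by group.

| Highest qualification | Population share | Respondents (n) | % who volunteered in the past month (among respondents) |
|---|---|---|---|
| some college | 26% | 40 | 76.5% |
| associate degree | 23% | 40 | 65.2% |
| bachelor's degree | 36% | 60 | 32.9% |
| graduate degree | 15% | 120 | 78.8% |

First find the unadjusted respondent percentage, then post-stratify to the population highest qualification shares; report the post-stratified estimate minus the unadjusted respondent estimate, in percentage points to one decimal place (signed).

-7.2 percentage points

Unadjusted (pooled respondent) estimate weights by respondent counts:
  (40/260)×76.5 + (40/260)×65.2 + (60/260)×32.9 + (120/260)×78.8 = 65.7615%
Post-stratifying to population shares instead:
  0.26×76.5 + 0.23×65.2 + 0.36×32.9 + 0.15×78.8 = 58.55%
Difference = 58.55 − 65.7615 = -7.2115 pp.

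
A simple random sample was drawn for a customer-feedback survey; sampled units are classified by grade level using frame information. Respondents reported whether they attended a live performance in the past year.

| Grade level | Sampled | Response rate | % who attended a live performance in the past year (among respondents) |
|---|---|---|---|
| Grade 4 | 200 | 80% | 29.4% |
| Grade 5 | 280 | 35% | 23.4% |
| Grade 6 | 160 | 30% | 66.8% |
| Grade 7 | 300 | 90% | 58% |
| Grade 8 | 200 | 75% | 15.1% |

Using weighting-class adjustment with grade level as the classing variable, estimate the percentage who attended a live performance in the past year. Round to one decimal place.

Each respondent's weight = sampled/responded in their class; summing within a class gives n_sampled, so:
  Grade 4: 200 × 29.4 = 5880
  Grade 5: 280 × 23.4 = 6552
  Grade 6: 160 × 66.8 = 10,688
  Grade 7: 300 × 58 = 17,400
  Grade 8: 200 × 15.1 = 3020
Adjusted estimate = 43,540 / 1,140 = 38.193 → 38.2%.

38.2%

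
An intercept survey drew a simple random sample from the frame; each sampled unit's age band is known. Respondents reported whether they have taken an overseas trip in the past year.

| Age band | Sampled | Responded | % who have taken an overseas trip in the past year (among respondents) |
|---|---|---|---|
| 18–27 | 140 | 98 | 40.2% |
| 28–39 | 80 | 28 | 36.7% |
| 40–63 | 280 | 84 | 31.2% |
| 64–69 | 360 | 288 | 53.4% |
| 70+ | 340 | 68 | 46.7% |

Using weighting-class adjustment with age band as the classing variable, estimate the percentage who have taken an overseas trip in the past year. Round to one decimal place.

43.7%

Response rates by class: 18–27 98/140 = 70%, 28–39 28/80 = 35%, 40–63 84/280 = 30%, 64–69 288/360 = 80%, 70+ 68/340 = 20%.
Inverse-response-rate weighting restores each class to its sampled count, so class totals weight by n_sampled:
  18–27: 140 × 40.2 = 5628
  28–39: 80 × 36.7 = 2936
  40–63: 280 × 31.2 = 8736
  64–69: 360 × 53.4 = 19,224
  70+: 340 × 46.7 = 15878
Adjusted estimate = 52,402 / 1,200 = 43.6683 → 43.7%.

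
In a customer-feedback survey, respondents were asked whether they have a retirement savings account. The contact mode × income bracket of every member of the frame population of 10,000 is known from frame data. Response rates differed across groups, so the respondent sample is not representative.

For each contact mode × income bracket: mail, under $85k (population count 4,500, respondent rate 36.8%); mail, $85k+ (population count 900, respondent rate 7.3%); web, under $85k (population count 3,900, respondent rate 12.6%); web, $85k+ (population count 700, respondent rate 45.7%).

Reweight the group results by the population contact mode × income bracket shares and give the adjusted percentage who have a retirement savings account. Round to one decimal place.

Post-stratification weights by population share, not respondent share:
  mail, under $85k: (4,500/10,000) × 36.8 = 16.56
  mail, $85k+: (900/10,000) × 7.3 = 0.657
  web, under $85k: (3,900/10,000) × 12.6 = 4.914
  web, $85k+: (700/10,000) × 45.7 = 3.199
Post-stratified estimate = 25.33 → 25.3%.

25.3%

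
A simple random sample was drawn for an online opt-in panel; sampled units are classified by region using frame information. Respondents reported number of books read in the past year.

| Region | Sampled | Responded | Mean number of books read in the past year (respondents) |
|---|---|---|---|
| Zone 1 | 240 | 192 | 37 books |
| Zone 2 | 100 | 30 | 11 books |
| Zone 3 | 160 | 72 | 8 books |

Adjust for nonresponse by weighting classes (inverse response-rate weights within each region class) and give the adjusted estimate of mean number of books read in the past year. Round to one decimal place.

22.5

Class response rates: Zone 1 192/240 = 80%, Zone 2 30/100 = 30%, Zone 3 72/160 = 45%.
Each respondent's weight = sampled/responded in their class; summing within a class gives n_sampled, so:
  Zone 1: 240 × 37 = 8880
  Zone 2: 100 × 11 = 1100
  Zone 3: 160 × 8 = 1280
Adjusted estimate = 11,260 / 500 = 22.52 → 22.5.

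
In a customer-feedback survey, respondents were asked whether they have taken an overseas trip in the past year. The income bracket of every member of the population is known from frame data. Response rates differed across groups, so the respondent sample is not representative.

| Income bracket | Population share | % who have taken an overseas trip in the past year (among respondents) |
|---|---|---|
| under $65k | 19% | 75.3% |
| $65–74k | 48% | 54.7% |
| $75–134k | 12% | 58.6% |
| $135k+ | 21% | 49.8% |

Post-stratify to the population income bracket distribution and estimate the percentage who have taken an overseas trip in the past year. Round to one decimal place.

58.1%

Post-stratification weights by population share, not respondent share:
  under $65k: 0.19 × 75.3 = 14.307
  $65–74k: 0.48 × 54.7 = 26.256
  $75–134k: 0.12 × 58.6 = 7.032
  $135k+: 0.21 × 49.8 = 10.458
Post-stratified estimate = 58.053 → 58.1%.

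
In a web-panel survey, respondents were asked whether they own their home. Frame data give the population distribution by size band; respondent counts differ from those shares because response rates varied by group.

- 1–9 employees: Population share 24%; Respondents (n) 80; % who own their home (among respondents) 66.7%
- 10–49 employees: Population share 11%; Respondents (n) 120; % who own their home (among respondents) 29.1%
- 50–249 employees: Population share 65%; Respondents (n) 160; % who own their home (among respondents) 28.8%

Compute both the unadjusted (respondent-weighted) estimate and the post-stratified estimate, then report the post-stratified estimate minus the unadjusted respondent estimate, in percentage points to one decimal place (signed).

+0.6 percentage points

Without adjustment, the pooled respondent share is:
  (80/360)×66.7 + (120/360)×29.1 + (160/360)×28.8 = 37.3222%
Post-stratifying to population shares instead:
  0.24×66.7 + 0.11×29.1 + 0.65×28.8 = 37.929%
Difference = 37.929 − 37.3222 = 0.6068 pp.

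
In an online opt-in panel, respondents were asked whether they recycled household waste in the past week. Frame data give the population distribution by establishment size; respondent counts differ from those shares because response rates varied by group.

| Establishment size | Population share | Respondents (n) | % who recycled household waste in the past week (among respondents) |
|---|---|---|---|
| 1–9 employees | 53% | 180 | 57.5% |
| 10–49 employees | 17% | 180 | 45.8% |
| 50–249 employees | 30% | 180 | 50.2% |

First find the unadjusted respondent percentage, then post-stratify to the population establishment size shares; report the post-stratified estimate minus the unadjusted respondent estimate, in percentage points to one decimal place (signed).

+2.2 percentage points

Unadjusted (pooled respondent) estimate weights by respondent counts:
  (180/540)×57.5 + (180/540)×45.8 + (180/540)×50.2 = 51.1667%
Post-stratifying to population shares instead:
  0.53×57.5 + 0.17×45.8 + 0.3×50.2 = 53.321%
Difference = 53.321 − 51.1667 = 2.1543 pp.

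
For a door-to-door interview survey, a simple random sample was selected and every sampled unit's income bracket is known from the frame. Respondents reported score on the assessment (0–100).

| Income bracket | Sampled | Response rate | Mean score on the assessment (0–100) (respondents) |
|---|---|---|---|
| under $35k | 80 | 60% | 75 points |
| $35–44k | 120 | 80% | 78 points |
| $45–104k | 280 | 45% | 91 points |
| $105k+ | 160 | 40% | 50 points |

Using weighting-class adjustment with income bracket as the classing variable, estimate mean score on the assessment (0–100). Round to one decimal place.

76.3

Inverse-response-rate weighting restores each class to its sampled count, so class totals weight by n_sampled:
  under $35k: 80 × 75 = 6000
  $35–44k: 120 × 78 = 9360
  $45–104k: 280 × 91 = 25,480
  $105k+: 160 × 50 = 8000
Adjusted estimate = 48,840 / 640 = 76.3125 → 76.3.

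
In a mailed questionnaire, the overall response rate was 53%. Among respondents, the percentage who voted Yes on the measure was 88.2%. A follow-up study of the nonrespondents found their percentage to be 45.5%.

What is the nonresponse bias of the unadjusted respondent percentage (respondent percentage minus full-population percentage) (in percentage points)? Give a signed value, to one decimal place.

+20.1 percentage points

Nonresponse fraction = 1 − 0.53 = 0.47.
Bias = (nonresponse fraction) × (respondent percentage − nonrespondent percentage)
     = 0.47 × (88.2 − 45.5) = 0.47 × 42.7 = 20.069.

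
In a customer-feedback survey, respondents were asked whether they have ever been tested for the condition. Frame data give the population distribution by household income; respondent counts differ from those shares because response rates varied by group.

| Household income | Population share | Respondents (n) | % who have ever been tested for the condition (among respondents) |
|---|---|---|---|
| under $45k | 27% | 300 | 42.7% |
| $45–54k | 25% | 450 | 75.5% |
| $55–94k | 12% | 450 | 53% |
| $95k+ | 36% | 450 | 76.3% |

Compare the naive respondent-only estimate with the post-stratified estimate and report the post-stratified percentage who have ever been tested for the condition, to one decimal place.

64.2%

Unadjusted (pooled respondent) estimate weights by respondent counts:
  (300/1650)×42.7 + (450/1650)×75.5 + (450/1650)×53 + (450/1650)×76.3 = 63.6182%
Reweighting by population household income shares:
  0.27×42.7 + 0.25×75.5 + 0.12×53 + 0.36×76.3 = 64.232%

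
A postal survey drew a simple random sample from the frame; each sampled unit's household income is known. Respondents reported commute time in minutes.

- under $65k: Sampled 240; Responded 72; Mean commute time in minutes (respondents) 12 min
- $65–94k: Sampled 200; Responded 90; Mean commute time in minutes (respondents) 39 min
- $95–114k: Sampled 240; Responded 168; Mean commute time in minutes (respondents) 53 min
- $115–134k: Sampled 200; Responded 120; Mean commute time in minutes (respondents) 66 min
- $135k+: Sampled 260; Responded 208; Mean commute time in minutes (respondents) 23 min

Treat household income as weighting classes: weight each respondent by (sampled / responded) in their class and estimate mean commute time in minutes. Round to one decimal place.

37.4

Response rates by class: under $65k 72/240 = 30%, $65–94k 90/200 = 45%, $95–114k 168/240 = 70%, $115–134k 120/200 = 60%, $135k+ 208/260 = 80%.
Inverse-response-rate weighting restores each class to its sampled count, so class totals weight by n_sampled:
  under $65k: 240 × 12 = 2880
  $65–94k: 200 × 39 = 7800
  $95–114k: 240 × 53 = 12,720
  $115–134k: 200 × 66 = 13,200
  $135k+: 260 × 23 = 5980
Adjusted estimate = 42,580 / 1,140 = 37.3509 → 37.4.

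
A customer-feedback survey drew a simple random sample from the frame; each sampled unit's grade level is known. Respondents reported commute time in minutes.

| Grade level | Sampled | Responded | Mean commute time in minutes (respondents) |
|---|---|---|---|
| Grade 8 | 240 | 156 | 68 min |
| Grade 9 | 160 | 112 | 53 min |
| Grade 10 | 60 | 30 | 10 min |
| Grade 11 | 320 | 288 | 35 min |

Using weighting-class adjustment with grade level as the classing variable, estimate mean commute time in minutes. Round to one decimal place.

46.9

Class response rates: Grade 8 156/240 = 65%, Grade 9 112/160 = 70%, Grade 10 30/60 = 50%, Grade 11 288/320 = 90%.
With weight = n_sampled/n_responded per class, the weighted class total is n_sampled:
  Grade 8: 240 × 68 = 16,320
  Grade 9: 160 × 53 = 8480
  Grade 10: 60 × 10 = 600
  Grade 11: 320 × 35 = 11,200
Adjusted estimate = 36,600 / 780 = 46.9231 → 46.9.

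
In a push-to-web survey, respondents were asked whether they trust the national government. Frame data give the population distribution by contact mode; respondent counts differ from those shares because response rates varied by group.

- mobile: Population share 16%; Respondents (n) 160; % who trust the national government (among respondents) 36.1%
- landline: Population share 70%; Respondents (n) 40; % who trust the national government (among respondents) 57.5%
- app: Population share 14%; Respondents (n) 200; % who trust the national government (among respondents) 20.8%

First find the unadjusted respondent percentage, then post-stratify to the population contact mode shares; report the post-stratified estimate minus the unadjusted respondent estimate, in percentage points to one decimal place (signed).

Naive respondent-only estimate (weights = respondent counts):
  (160/400)×36.1 + (40/400)×57.5 + (200/400)×20.8 = 30.59%
Post-stratified estimate weights by population shares:
  0.16×36.1 + 0.7×57.5 + 0.14×20.8 = 48.938%
Difference = 48.938 − 30.59 = 18.348 pp.

+18.3 percentage points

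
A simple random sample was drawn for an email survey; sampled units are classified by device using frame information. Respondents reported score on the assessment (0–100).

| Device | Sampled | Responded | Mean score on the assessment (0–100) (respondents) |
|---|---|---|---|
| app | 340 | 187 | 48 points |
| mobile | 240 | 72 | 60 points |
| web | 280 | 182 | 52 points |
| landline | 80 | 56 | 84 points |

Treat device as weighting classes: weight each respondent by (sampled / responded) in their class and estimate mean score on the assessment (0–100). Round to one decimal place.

Response rates by class: app 187/340 = 55%, mobile 72/240 = 30%, web 182/280 = 65%, landline 56/80 = 70%.
Each respondent's weight = sampled/responded in their class; summing within a class gives n_sampled, so:
  app: 340 × 48 = 16,320
  mobile: 240 × 60 = 14,400
  web: 280 × 52 = 14,560
  landline: 80 × 84 = 6720
Adjusted estimate = 52,000 / 940 = 55.3191 → 55.3.

55.3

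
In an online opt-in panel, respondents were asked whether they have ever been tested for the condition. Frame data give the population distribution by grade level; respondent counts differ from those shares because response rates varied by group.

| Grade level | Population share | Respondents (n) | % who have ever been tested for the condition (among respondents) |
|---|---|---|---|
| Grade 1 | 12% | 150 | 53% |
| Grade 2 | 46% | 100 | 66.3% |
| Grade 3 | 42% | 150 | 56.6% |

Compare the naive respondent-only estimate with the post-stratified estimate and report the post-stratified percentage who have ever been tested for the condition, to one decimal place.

60.6%

Naive respondent-only estimate (weights = respondent counts):
  (150/400)×53 + (100/400)×66.3 + (150/400)×56.6 = 57.675%
Post-stratifying to population shares instead:
  0.12×53 + 0.46×66.3 + 0.42×56.6 = 60.63%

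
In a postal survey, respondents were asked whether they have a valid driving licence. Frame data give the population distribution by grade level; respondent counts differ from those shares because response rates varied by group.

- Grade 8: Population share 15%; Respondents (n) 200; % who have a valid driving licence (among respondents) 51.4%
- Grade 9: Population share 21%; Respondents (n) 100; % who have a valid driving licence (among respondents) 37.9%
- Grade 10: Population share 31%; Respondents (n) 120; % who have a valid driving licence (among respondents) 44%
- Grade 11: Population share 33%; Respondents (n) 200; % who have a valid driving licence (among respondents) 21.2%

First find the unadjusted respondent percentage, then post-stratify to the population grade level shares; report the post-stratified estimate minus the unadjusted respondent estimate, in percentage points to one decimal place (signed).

-1.7 percentage points

Without adjustment, the pooled respondent share is:
  (200/620)×51.4 + (100/620)×37.9 + (120/620)×44 + (200/620)×21.2 = 38.0484%
Reweighting by population grade level shares:
  0.15×51.4 + 0.21×37.9 + 0.31×44 + 0.33×21.2 = 36.305%
Difference = 36.305 − 38.0484 = -1.7434 pp.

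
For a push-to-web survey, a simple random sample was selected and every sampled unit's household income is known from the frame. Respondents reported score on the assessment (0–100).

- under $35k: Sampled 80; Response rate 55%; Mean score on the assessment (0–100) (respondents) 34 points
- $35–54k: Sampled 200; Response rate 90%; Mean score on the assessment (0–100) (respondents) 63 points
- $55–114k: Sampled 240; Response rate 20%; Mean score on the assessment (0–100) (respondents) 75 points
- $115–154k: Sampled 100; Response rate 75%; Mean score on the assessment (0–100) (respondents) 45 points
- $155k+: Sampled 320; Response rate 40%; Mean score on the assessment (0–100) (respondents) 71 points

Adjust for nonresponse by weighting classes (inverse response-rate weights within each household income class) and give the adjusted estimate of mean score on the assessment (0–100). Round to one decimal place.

64.4

Each respondent's weight = sampled/responded in their class; summing within a class gives n_sampled, so:
  under $35k: 80 × 34 = 2720
  $35–54k: 200 × 63 = 12,600
  $55–114k: 240 × 75 = 18,000
  $115–154k: 100 × 45 = 4500
  $155k+: 320 × 71 = 22,720
Adjusted estimate = 60,540 / 940 = 64.4043 → 64.4.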